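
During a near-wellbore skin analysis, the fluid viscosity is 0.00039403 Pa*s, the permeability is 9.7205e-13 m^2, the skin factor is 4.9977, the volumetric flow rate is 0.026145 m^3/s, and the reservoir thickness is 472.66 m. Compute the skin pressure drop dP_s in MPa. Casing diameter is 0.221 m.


dP_s = S * q * mu / (2*pi*k*hr) / 1000
dP_s = 4.9977 * 0.026145 * 0.00039403 / (2*pi*9.7205e-13*472.66) / 1000
dP_s = 17.83490 kPa
Convert: 17.83490 kPa * 0.001 = 0.017835 MPa
dP_s = 0.017835 MPa


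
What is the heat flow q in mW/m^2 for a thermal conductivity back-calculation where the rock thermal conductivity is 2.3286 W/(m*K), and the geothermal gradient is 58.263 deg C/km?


q = k * grad / 1000
q = 2.3286 * 58.263 / 1000
q = 0.1356712 W/m^2
Convert: 0.1356712 W/m^2 * 1000.0 = 135.67 mW/m^2
q = 135.67 mW/m^2


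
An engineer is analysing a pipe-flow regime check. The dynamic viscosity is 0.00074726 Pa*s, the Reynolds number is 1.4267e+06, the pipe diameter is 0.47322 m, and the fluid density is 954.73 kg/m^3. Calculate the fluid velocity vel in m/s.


vel = Re * mu / (rho * D)
vel = 1.4267e+06 * 0.00074726 / (954.73 * 0.47322)
vel = 2.3597 m/s


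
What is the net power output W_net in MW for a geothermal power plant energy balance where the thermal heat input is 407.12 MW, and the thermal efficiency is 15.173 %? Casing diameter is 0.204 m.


W_net = eta / 100 * Q_in
W_net = 15.173 / 100 * 407.12
W_net = 61.772 MW


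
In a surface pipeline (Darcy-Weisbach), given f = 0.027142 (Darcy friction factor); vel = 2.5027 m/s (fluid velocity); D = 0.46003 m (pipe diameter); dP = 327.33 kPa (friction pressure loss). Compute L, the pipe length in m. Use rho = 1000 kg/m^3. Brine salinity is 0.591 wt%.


L = dP*1000*D / (f*rho*vel^2/2)
L = 327.33*1000*0.46003 / (0.027142*1000*2.5027^2/2)
L = 1771.5 m


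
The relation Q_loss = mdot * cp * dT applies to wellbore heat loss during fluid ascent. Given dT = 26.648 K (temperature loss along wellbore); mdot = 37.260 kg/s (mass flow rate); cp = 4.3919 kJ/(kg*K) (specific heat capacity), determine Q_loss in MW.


Q_loss = mdot * cp * dT
Q_loss = 37.260 * 4.3919 * 26.648
Q_loss = 4360.737 kW
Convert: 4360.737 kW * 0.001 = 4.3607 MW
Q_loss = 4.3607 MW


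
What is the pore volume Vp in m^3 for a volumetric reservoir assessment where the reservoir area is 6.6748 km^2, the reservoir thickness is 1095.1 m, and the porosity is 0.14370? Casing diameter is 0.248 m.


Vp = A * 1e6 * hr * phi
Vp = 6.6748 * 1e6 * 1095.1 * 0.14370
Vp = 1.0504e+09 m^3


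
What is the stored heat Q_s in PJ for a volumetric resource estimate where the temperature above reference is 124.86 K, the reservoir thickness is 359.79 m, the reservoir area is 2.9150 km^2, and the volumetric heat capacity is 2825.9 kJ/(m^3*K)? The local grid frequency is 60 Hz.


Step 1: Vr = A*1e6*hr = 2.915*1e6*359.79 = 1.048788e+09 m^3
Step 2: Q_s = Vr*rhoc*dT/1e12 = 1.048788e+09*2825.9*124.86/1e12 = 370.06 PJ
Q_s = 370.06 PJ


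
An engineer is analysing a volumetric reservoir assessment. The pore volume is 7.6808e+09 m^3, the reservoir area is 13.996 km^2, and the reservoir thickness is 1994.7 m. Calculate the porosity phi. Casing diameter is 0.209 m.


phi = Vp / (A * 1e6 * hr)
phi = 7.6808e+09 / (13.996 * 1e6 * 1994.7)
phi = 0.27512


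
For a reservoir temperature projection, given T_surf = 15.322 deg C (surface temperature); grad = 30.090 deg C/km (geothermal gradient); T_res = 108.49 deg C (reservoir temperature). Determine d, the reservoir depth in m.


d = (T_res - T_surf) / grad * 1000
d = (108.49 - 15.322) / 30.090 * 1000
d = 3096.3 m


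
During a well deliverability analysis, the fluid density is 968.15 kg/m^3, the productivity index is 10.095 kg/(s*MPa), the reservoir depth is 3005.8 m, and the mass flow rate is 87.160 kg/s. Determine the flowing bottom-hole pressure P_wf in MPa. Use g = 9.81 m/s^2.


Step 1: P_i = rho*g*h/1e6 = 968.15*9.81*3005.8/1e6 = 28.54774 MPa
Step 2: P_wf = P_i - mdot/PI = 28.54774 - 87.16/10.095 = 19.914 MPa
P_wf = 19.914 MPa


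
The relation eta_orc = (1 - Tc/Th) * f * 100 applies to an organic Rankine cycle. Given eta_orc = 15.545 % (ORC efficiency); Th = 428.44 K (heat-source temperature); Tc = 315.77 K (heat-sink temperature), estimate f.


f = (eta_orc/100) / (1 - Tc/Th)
f = (15.545/100) / (1 - 315.77/428.44)
f = 0.59112


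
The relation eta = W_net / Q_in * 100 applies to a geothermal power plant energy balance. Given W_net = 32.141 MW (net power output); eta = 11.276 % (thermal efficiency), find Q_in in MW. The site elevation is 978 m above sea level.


Q_in = W_net / (eta / 100)
Q_in = 32.141 / (11.276 / 100)
Q_in = 285.04 MW


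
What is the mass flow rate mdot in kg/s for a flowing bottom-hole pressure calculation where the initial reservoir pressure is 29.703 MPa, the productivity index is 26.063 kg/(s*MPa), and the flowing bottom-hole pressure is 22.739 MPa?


mdot = (P_i - P_wf) * PI
mdot = (29.703 - 22.739) * 26.063
mdot = 181.50 kg/s


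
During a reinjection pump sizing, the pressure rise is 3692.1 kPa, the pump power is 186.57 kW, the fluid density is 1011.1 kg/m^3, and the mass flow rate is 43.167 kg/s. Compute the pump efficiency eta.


eta = mdot * dP / (rho * P_pump)
eta = 43.167 * 3692.1 / (1011.1 * 186.57)
eta = 0.84487


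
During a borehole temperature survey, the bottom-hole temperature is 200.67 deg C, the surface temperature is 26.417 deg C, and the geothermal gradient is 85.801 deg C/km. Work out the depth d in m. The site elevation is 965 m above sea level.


d = (T_d - T_surf) / grad * 1000
d = (200.67 - 26.417) / 85.801 * 1000
d = 2030.9 m


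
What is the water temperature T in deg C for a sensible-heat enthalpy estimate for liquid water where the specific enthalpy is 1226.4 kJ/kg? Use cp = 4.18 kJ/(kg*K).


T = h / cp
T = 1226.4 / 4.18
T = 293.40 deg C


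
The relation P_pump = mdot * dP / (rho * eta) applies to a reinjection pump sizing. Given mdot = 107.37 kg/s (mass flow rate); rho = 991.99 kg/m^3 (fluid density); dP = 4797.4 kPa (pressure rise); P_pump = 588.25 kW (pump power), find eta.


eta = mdot * dP / (rho * P_pump)
eta = 107.37 * 4797.4 / (991.99 * 588.25)
eta = 0.88271


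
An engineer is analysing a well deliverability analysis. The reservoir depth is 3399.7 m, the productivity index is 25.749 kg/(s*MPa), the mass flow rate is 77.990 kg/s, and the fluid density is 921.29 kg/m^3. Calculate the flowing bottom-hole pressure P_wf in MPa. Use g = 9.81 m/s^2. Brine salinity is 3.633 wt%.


Step 1: P_i = rho*g*h/1e6 = 921.29*9.81*3399.7/1e6 = 30.72600 MPa
Step 2: P_wf = P_i - mdot/PI = 30.72600 - 77.99/25.749 = 27.697 MPa
P_wf = 27.697 MPa


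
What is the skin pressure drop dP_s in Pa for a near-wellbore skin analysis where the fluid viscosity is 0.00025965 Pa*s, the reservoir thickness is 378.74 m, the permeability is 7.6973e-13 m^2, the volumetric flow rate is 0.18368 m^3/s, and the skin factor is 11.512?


dP_s = S * q * mu / (2*pi*k*hr) / 1000
dP_s = 11.512 * 0.18368 * 0.00025965 / (2*pi*7.6973e-13*378.74) / 1000
dP_s = 299.7378 kPa
Convert: 299.7378 kPa * 1000.0 = 2.9974e+05 Pa
dP_s = 2.9974e+05 Pa


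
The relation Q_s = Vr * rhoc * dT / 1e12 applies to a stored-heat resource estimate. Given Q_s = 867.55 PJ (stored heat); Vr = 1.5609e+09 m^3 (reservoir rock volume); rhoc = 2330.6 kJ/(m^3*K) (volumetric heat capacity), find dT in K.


dT = Q_s * 1e12 / (Vr * rhoc)
dT = 867.55 * 1e12 / (1.5609e+09 * 2330.6)
dT = 238.48 K


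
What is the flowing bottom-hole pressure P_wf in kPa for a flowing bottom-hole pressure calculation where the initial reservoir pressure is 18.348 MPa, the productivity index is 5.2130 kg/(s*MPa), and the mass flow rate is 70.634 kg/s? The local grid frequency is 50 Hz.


P_wf = P_i - mdot / PI
P_wf = 18.348 - 70.634 / 5.2130
P_wf = 4.798412 MPa
Convert: 4.798412 MPa * 1000.0 = 4798.4 kPa
P_wf = 4798.4 kPa


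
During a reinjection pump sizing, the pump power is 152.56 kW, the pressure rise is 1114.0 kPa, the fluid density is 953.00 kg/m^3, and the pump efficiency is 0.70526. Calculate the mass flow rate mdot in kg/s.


mdot = P_pump * rho * eta / dP
mdot = 152.56 * 953.00 * 0.70526 / 1114.0
mdot = 92.044 kg/s


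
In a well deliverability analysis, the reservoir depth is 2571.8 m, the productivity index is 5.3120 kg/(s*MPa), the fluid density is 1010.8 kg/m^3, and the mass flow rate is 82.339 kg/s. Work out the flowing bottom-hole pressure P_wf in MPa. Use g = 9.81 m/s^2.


Step 1: P_i = rho*g*h/1e6 = 1010.8*9.81*2571.8/1e6 = 25.50184 MPa
Step 2: P_wf = P_i - mdot/PI = 25.50184 - 82.339/5.312 = 10.001 MPa
P_wf = 10.001 MPa


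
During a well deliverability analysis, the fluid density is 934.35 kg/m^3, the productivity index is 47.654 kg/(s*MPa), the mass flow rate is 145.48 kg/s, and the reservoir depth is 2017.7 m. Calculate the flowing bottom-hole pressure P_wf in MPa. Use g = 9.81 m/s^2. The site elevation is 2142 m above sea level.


Step 1: P_i = rho*g*h/1e6 = 934.35*9.81*2017.7/1e6 = 18.49418 MPa
Step 2: P_wf = P_i - mdot/PI = 18.49418 - 145.48/47.654 = 15.441 MPa
P_wf = 15.441 MPa


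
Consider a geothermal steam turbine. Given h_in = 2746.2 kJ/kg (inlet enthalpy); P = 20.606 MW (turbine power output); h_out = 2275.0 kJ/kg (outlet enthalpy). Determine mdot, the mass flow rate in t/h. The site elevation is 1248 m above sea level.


mdot = P * 1000 / (h_in - h_out)
mdot = 20.606 * 1000 / (2746.2 - 2275.0)
mdot = 43.73090 kg/s
Convert: 43.73090 kg/s * 3.6 = 157.43 t/h
mdot = 157.43 t/h


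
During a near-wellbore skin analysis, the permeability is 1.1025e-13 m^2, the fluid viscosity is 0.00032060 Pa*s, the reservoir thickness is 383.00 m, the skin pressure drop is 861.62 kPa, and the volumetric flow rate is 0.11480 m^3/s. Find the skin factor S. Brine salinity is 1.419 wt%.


S = dP_s * 1000 * 2*pi*k*hr / (q*mu)
S = 861.62 * 1000 * 2*pi*1.1025e-13*383.00 / (0.11480*0.00032060)
S = 6.2111


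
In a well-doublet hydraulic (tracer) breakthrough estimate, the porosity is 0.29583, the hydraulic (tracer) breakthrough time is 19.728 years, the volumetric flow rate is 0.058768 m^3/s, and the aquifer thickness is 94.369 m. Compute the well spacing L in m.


L = sqrt(t_bt*365.25*86400*3*Qv / (pi*hr*phi))
L = sqrt(19.728*365.25*86400*3*0.058768 / (pi*94.369*0.29583))
L = 1118.7 m


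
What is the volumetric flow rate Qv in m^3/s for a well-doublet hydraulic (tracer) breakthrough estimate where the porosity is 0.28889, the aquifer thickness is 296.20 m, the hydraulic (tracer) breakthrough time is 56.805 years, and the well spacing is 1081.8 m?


Qv = pi*hr*phi*L^2 / (3*t_bt*365.25*86400)
Qv = pi*296.20*0.28889*1081.8^2 / (3*56.805*365.25*86400)
Qv = 0.058499 m^3/s


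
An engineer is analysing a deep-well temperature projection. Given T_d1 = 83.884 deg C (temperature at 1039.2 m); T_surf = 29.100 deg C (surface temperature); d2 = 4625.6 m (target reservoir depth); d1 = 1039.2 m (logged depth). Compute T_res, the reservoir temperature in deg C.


Step 1: grad = (T_d1 - T_surf)/d1 * 1000 = (83.884 - 29.1)/1039.2 * 1000 = 52.71747 deg C/km
Step 2: T_res = T_surf + grad*d2/1000 = 29.1 + 52.71747*4625.6/1000 = 272.95 deg C
T_res = 272.95 deg C


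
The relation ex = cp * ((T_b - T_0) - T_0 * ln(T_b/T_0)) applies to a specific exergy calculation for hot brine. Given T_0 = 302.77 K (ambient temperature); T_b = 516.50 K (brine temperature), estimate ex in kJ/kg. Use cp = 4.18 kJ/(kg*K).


ex = cp * ((T_b - T_0) - T_0 * ln(T_b/T_0))
ex = 4.18 * ((516.50 - 302.77) - 302.77 * ln(516.50/302.77))
ex = 217.44 kJ/kg


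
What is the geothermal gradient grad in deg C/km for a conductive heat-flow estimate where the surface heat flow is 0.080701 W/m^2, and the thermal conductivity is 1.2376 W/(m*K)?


grad = q * 1000 / k
grad = 0.080701 * 1000 / 1.2376
grad = 65.208 deg C/km


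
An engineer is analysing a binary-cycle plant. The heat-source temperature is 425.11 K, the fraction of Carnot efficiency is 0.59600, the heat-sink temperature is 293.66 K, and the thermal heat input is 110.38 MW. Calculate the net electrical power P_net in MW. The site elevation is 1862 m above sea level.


Step 1: eta = (1 - Tc/Th)*f = (1 - 293.66/425.11)*0.596 = 0.1842916
Step 2: P_net = eta * Q_in = 0.1842916 * 110.38 = 20.342 MW
P_net = 20.342 MW


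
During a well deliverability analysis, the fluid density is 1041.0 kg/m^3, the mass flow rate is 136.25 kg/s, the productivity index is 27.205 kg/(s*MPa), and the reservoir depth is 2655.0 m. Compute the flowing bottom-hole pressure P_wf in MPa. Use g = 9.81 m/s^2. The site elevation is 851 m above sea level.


Step 1: P_i = rho*g*h/1e6 = 1041.0*9.81*2655.0/1e6 = 27.11342 MPa
Step 2: P_wf = P_i - mdot/PI = 27.11342 - 136.25/27.205 = 22.105 MPa
P_wf = 22.105 MPa


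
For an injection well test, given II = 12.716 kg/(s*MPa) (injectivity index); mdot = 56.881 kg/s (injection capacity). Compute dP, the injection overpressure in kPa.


dP = mdot * 1000 / II
dP = 56.881 * 1000 / 12.716
dP = 4473.2 kPa


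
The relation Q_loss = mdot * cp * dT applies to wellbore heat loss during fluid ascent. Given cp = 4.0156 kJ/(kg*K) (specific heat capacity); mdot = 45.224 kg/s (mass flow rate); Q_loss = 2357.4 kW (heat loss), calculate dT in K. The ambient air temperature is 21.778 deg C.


dT = Q_loss / (mdot * cp)
dT = 2357.4 / (45.224 * 4.0156)
dT = 12.981 K


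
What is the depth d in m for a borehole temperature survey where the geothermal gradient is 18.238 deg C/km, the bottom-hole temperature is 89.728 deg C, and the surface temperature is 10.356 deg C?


d = (T_d - T_surf) / grad * 1000
d = (89.728 - 10.356) / 18.238 * 1000
d = 4352.0 m


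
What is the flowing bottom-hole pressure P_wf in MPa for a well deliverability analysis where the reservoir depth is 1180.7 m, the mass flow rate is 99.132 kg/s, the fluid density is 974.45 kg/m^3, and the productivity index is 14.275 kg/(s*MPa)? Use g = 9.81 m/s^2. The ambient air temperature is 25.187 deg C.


Step 1: P_i = rho*g*h/1e6 = 974.45*9.81*1180.7/1e6 = 11.28673 MPa
Step 2: P_wf = P_i - mdot/PI = 11.28673 - 99.132/14.275 = 4.3423 MPa
P_wf = 4.3423 MPa


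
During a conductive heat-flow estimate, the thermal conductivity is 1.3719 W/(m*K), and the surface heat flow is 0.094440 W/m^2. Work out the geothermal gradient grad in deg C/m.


grad = q * 1000 / k
grad = 0.094440 * 1000 / 1.3719
grad = 68.83884 deg C/km
Convert: 68.83884 deg C/km * 0.001 = 0.068839 deg C/m
grad = 0.068839 deg C/m


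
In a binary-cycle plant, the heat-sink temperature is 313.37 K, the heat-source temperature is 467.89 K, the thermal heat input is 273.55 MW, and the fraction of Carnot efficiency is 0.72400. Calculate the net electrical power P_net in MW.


Step 1: eta = (1 - Tc/Th)*f = (1 - 313.37/467.89)*0.724 = 0.2391000
Step 2: P_net = eta * Q_in = 0.2391000 * 273.55 = 65.406 MW
P_net = 65.406 MW


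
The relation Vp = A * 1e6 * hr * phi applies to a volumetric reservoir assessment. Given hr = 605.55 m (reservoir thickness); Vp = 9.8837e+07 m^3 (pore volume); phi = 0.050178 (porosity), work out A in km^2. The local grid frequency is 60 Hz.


A = Vp / (1e6 * hr * phi)
A = 9.8837e+07 / (1e6 * 605.55 * 0.050178)
A = 3.2528 km^2


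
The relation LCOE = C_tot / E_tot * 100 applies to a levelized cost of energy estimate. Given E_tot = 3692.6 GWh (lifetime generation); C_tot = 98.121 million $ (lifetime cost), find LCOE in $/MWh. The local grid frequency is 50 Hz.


LCOE = C_tot / E_tot * 100
LCOE = 98.121 / 3692.6 * 100
LCOE = 2.657233 cents/kWh
Convert: 2.657233 cents/kWh * 10.0 = 26.572 $/MWh
LCOE = 26.572 $/MWh


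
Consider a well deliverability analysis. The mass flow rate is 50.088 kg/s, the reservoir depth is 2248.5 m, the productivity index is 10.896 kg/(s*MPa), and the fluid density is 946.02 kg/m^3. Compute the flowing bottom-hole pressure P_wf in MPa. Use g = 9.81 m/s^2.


Step 1: P_i = rho*g*h/1e6 = 946.02*9.81*2248.5/1e6 = 20.86711 MPa
Step 2: P_wf = P_i - mdot/PI = 20.86711 - 50.088/10.896 = 16.270 MPa
P_wf = 16.270 MPa


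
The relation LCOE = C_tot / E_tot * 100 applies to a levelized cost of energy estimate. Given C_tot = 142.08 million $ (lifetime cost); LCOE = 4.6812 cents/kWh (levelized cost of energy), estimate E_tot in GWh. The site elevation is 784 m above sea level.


E_tot = C_tot / LCOE * 100
E_tot = 142.08 / 4.6812 * 100
E_tot = 3035.1 GWh


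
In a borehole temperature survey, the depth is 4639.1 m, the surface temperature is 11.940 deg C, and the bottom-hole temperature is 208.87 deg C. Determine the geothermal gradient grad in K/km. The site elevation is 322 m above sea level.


grad = (T_d - T_surf) / d * 1000
grad = (208.87 - 11.940) / 4639.1 * 1000
grad = 42.45004 deg C/km
Convert: 42.45004 deg C/km * 1.0 = 42.450 K/km
grad = 42.450 K/km


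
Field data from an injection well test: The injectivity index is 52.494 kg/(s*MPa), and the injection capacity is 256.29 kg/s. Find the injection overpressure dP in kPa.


dP = mdot * 1000 / II
dP = 256.29 * 1000 / 52.494
dP = 4882.3 kPa


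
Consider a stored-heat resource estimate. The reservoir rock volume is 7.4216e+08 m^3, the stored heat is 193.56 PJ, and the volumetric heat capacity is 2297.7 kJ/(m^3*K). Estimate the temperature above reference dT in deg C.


dT = Q_s * 1e12 / (Vr * rhoc)
dT = 193.56 * 1e12 / (7.4216e+08 * 2297.7)
dT = 113.5075 K
Convert (temperature difference, 1 K = 1 deg C): 113.5075 K = 113.5075 deg C
dT = 113.51 deg C


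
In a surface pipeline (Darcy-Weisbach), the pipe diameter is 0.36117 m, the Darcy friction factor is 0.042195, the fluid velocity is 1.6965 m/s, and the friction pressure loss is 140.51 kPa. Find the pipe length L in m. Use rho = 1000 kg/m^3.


L = dP*1000*D / (f*rho*vel^2/2)
L = 140.51*1000*0.36117 / (0.042195*1000*1.6965^2/2)
L = 835.76 m


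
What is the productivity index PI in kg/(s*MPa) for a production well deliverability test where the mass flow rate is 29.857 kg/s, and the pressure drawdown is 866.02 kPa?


PI = mdot * 1000 / dP
PI = 29.857 * 1000 / 866.02
PI = 34.476 kg/(s*MPa)


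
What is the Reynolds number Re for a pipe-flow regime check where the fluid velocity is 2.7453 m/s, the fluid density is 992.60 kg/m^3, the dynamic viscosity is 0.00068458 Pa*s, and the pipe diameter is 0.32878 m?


Re = rho * vel * D / mu
Re = 992.60 * 2.7453 * 0.32878 / 0.00068458
Re = 1.3087e+06


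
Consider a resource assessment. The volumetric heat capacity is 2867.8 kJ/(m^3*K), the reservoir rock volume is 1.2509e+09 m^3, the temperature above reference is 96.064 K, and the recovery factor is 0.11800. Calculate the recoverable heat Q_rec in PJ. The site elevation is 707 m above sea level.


Step 1: Q_s = Vr*rhoc*dT/1e12 = 1.2509e+09*2867.8*96.064/1e12 = 344.6134 PJ
Step 2: Q_rec = Q_s * RF = 344.6134 * 0.118 = 40.664 PJ
Q_rec = 40.664 PJ


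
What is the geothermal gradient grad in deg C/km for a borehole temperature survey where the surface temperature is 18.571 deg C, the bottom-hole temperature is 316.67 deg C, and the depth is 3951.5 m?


grad = (T_d - T_surf) / d * 1000
grad = (316.67 - 18.571) / 3951.5 * 1000
grad = 75.439 deg C/km


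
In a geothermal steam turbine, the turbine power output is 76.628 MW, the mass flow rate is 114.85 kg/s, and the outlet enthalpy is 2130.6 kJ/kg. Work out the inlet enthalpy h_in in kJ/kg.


h_in = h_out + P * 1000 / mdot
h_in = 2130.6 + 76.628 * 1000 / 114.85
h_in = 2797.8 kJ/kg


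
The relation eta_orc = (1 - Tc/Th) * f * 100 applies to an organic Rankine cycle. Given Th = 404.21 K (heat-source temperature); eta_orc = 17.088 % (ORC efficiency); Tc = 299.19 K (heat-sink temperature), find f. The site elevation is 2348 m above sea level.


f = (eta_orc/100) / (1 - Tc/Th)
f = (17.088/100) / (1 - 299.19/404.21)
f = 0.65770


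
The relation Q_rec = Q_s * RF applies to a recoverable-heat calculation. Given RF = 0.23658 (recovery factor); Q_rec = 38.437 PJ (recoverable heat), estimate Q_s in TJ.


Q_s = Q_rec / RF
Q_s = 38.437 / 0.23658
Q_s = 162.4694 PJ
Convert: 162.4694 PJ * 1000.0 = 1.6247e+05 TJ
Q_s = 1.6247e+05 TJ


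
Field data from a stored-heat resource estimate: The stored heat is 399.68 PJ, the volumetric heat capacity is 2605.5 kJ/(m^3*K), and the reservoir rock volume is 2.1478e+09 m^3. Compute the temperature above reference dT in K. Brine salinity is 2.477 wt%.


dT = Q_s * 1e12 / (Vr * rhoc)
dT = 399.68 * 1e12 / (2.1478e+09 * 2605.5)
dT = 71.421 K


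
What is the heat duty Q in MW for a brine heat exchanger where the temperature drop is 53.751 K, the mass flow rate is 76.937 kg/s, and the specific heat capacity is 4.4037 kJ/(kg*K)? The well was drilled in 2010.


Q = mdot * cp * dT / 1000
Q = 76.937 * 4.4037 * 53.751 / 1000
Q = 18.211 MW


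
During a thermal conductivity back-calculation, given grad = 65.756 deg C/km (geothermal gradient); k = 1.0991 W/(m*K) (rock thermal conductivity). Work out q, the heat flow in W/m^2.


q = k * grad / 1000
q = 1.0991 * 65.756 / 1000
q = 0.072272 W/m^2


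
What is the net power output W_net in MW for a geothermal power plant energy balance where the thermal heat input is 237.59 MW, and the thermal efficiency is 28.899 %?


W_net = eta / 100 * Q_in
W_net = 28.899 / 100 * 237.59
W_net = 68.661 MW


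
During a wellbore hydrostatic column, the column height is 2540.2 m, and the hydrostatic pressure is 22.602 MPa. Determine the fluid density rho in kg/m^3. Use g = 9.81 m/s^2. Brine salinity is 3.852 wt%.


rho = P * 1e6 / (g * h)
rho = 22.602 * 1e6 / (9.81 * 2540.2)
rho = 907.01 kg/m^3


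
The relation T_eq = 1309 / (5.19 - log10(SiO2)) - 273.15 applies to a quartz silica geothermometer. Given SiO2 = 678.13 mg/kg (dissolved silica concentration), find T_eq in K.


T_eq = 1309 / (5.19 - log10(SiO2)) - 273.15
T_eq = 1309 / (5.19 - log10(678.13)) - 273.15
T_eq = 281.8198 deg C
Convert to K: 281.8198 + 273.15 = 554.97 K
T_eq = 554.97 K


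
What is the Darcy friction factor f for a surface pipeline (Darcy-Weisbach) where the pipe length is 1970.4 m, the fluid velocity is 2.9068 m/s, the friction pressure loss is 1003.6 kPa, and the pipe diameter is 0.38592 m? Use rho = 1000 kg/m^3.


f = dP*1000 / ((L/D)*(rho*vel^2/2))
f = 1003.6*1000 / ((1970.4/0.38592)*(1000*2.9068^2/2))
f = 0.046527


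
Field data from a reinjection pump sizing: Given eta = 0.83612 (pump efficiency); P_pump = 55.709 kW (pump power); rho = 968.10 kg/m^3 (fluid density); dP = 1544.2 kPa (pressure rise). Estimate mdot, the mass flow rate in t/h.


mdot = P_pump * rho * eta / dP
mdot = 55.709 * 968.10 * 0.83612 / 1544.2
mdot = 29.20187 kg/s
Convert: 29.20187 kg/s * 3.6 = 105.13 t/h
mdot = 105.13 t/h


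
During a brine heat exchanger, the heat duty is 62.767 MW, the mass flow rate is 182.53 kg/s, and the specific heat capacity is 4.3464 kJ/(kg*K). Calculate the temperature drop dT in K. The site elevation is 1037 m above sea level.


dT = Q * 1000 / (mdot * cp)
dT = 62.767 * 1000 / (182.53 * 4.3464)
dT = 79.117 K


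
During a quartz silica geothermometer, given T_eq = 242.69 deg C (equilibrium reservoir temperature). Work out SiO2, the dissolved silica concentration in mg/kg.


SiO2 = 10^(5.19 - 1309/(T_eq + 273.15))
SiO2 = 10^(5.19 - 1309/(242.69 + 273.15))
SiO2 = 449.15 mg/kg


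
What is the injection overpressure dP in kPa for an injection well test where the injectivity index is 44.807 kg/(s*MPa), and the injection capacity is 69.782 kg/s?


dP = mdot * 1000 / II
dP = 69.782 * 1000 / 44.807
dP = 1557.4 kPa


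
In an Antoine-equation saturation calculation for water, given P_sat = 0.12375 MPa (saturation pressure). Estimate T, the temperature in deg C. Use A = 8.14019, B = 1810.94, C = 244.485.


T = B / (A - log10(P_sat * 760 / 0.101325)) - C
T = 1810.94 / (8.14019 - log10(0.12375 * 760 / 0.101325)) - 244.485
T = 105.62 deg C


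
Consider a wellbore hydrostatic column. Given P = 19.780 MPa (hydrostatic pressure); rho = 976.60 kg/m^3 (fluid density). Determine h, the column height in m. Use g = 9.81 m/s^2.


h = P * 1e6 / (g * rho)
h = 19.780 * 1e6 / (9.81 * 976.60)
h = 2064.6 m


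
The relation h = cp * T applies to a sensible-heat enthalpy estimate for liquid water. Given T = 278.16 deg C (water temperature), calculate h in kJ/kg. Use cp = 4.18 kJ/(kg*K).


h = cp * T
h = 4.18 * 278.16
h = 1162.7 kJ/kg


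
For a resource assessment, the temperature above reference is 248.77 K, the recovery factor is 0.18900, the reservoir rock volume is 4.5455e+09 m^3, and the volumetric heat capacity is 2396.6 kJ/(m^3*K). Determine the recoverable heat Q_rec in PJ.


Step 1: Q_s = Vr*rhoc*dT/1e12 = 4.5455e+09*2396.6*248.77/1e12 = 2710.037 PJ
Step 2: Q_rec = Q_s * RF = 2710.037 * 0.189 = 512.20 PJ
Q_rec = 512.20 PJ


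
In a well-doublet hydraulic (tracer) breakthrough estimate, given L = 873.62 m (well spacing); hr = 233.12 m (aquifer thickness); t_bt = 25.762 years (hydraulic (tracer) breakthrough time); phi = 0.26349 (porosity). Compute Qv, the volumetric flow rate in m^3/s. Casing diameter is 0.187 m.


Qv = pi*hr*phi*L^2 / (3*t_bt*365.25*86400)
Qv = pi*233.12*0.26349*873.62^2 / (3*25.762*365.25*86400)
Qv = 0.060386 m^3/s


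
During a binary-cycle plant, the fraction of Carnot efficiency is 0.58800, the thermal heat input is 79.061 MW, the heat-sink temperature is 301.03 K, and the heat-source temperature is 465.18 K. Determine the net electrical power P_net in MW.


Step 1: eta = (1 - Tc/Th)*f = (1 - 301.03/465.18)*0.588 = 0.2074900
Step 2: P_net = eta * Q_in = 0.2074900 * 79.061 = 16.404 MW
P_net = 16.404 MW


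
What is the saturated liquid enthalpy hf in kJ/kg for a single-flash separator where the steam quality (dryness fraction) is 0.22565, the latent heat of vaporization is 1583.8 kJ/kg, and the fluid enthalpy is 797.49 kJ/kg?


hf = h - x * hfg
hf = 797.49 - 0.22565 * 1583.8
hf = 440.11 kJ/kg


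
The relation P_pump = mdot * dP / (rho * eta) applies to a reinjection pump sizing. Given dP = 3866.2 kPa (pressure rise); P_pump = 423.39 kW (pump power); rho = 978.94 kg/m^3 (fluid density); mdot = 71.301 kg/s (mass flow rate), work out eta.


eta = mdot * dP / (rho * P_pump)
eta = 71.301 * 3866.2 / (978.94 * 423.39)
eta = 0.66509


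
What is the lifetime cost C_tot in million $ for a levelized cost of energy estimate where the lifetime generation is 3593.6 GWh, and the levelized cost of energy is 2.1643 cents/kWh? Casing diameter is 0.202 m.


C_tot = LCOE / 100 * E_tot
C_tot = 2.1643 / 100 * 3593.6
C_tot = 77.776 million $


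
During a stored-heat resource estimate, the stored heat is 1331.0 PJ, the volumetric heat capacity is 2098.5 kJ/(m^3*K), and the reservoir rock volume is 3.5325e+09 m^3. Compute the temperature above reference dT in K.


dT = Q_s * 1e12 / (Vr * rhoc)
dT = 1331.0 * 1e12 / (3.5325e+09 * 2098.5)
dT = 179.55 K


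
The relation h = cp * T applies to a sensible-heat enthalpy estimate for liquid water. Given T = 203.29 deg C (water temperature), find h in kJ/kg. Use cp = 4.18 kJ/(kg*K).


h = cp * T
h = 4.18 * 203.29
h = 849.75 kJ/kg


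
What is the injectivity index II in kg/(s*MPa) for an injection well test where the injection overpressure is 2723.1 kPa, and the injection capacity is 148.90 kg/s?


II = mdot * 1000 / dP
II = 148.90 * 1000 / 2723.1
II = 54.680 kg/(s*MPa)


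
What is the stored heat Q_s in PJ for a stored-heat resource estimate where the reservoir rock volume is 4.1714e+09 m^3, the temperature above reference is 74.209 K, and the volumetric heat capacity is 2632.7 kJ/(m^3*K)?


Q_s = Vr * rhoc * dT / 1e12
Q_s = 4.1714e+09 * 2632.7 * 74.209 / 1e12
Q_s = 814.97 PJ


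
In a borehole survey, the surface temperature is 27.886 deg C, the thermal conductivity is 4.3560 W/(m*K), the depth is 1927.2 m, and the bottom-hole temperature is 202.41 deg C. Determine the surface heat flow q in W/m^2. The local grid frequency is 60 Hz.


Step 1: grad = (T_d - T_surf)/d * 1000 = (202.41 - 27.886)/1927.2 * 1000 = 90.55832 deg C/km
Step 2: q = k * grad / 1000 = 4.356 * 90.55832 / 1000 = 0.39447 W/m^2
q = 0.39447 W/m^2


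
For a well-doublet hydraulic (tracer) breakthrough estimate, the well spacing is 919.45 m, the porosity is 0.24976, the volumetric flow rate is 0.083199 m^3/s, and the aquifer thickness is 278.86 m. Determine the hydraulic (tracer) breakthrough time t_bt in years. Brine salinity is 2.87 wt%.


t_bt = pi * hr * phi * L^2 / (3 * Qv) / (365.25*86400)
t_bt = pi * 278.86 * 0.24976 * 919.45^2 / (3 * 0.083199) / (365.25*86400)
t_bt = 23.484 years


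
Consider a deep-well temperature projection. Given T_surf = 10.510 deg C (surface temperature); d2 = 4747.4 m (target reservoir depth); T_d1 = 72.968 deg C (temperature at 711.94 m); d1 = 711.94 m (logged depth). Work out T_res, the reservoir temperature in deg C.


Step 1: grad = (T_d1 - T_surf)/d1 * 1000 = (72.968 - 10.51)/711.94 * 1000 = 87.72930 deg C/km
Step 2: T_res = T_surf + grad*d2/1000 = 10.51 + 87.72930*4747.4/1000 = 427.00 deg C
T_res = 427.00 deg C


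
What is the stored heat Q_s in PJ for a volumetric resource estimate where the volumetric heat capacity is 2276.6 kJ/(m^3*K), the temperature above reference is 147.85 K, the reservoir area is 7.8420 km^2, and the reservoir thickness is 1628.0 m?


Step 1: Vr = A*1e6*hr = 7.842*1e6*1628.0 = 1.276678e+10 m^3
Step 2: Q_s = Vr*rhoc*dT/1e12 = 1.276678e+10*2276.6*147.85/1e12 = 4297.2 PJ
Q_s = 4297.2 PJ


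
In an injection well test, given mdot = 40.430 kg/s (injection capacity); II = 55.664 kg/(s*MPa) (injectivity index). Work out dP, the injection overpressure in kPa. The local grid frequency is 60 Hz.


dP = mdot * 1000 / II
dP = 40.430 * 1000 / 55.664
dP = 726.32 kPa


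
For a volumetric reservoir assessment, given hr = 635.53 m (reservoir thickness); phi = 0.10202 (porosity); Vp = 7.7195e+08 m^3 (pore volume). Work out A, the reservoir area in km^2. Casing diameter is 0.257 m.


A = Vp / (1e6 * hr * phi)
A = 7.7195e+08 / (1e6 * 635.53 * 0.10202)
A = 11.906 km^2


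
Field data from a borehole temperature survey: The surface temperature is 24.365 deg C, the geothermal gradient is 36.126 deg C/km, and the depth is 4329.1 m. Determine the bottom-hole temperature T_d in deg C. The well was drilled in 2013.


T_d = T_surf + grad * d / 1000
T_d = 24.365 + 36.126 * 4329.1 / 1000
T_d = 180.76 deg C


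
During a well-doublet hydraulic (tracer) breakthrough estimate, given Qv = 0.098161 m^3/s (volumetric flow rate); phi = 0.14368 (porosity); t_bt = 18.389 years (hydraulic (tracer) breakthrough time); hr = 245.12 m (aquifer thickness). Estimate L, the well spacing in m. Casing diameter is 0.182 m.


L = sqrt(t_bt*365.25*86400*3*Qv / (pi*hr*phi))
L = sqrt(18.389*365.25*86400*3*0.098161 / (pi*245.12*0.14368))
L = 1242.8 m


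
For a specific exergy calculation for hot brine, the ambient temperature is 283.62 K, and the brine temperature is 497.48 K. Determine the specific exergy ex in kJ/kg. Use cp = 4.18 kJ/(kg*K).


ex = cp * ((T_b - T_0) - T_0 * ln(T_b/T_0))
ex = 4.18 * ((497.48 - 283.62) - 283.62 * ln(497.48/283.62))
ex = 227.76 kJ/kg


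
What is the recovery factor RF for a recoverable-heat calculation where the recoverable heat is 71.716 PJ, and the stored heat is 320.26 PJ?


RF = Q_rec / Q_s
RF = 71.716 / 320.26
RF = 0.22393


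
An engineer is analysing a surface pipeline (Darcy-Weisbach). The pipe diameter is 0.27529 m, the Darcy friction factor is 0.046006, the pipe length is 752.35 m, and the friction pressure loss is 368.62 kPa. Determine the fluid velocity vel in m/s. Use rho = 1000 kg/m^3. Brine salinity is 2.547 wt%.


vel = sqrt(dP*1000*2*D / (f*L*rho))
vel = sqrt(368.62*1000*2*0.27529 / (0.046006*752.35*1000))
vel = 2.4215 m/s


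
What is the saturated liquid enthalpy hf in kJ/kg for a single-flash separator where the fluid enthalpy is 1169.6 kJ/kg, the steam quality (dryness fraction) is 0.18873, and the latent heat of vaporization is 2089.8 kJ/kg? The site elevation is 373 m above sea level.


hf = h - x * hfg
hf = 1169.6 - 0.18873 * 2089.8
hf = 775.19 kJ/kg


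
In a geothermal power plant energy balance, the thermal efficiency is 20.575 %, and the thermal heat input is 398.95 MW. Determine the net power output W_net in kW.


W_net = eta / 100 * Q_in
W_net = 20.575 / 100 * 398.95
W_net = 82.08396 MW
Convert: 82.08396 MW * 1000.0 = 82084 kW
W_net = 82084 kW


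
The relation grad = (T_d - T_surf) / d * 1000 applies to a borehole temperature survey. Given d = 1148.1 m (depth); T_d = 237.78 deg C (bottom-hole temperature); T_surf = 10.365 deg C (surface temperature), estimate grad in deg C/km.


grad = (T_d - T_surf) / d * 1000
grad = (237.78 - 10.365) / 1148.1 * 1000
grad = 198.08 deg C/km


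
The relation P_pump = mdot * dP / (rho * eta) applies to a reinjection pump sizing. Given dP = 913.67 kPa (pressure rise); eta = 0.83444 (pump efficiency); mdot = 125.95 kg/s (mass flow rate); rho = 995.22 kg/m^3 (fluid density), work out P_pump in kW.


P_pump = mdot * dP / (rho * eta)
P_pump = 125.95 * 913.67 / (995.22 * 0.83444)
P_pump = 138.57 kW


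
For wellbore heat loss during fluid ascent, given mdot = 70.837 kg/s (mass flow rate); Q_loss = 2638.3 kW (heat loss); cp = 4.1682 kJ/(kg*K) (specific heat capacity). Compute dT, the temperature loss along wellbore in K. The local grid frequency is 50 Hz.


dT = Q_loss / (mdot * cp)
dT = 2638.3 / (70.837 * 4.1682)
dT = 8.9354 K


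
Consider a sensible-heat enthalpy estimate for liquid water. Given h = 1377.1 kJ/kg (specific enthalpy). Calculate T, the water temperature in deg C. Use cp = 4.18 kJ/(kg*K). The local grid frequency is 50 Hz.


T = h / cp
T = 1377.1 / 4.18
T = 329.45 deg C


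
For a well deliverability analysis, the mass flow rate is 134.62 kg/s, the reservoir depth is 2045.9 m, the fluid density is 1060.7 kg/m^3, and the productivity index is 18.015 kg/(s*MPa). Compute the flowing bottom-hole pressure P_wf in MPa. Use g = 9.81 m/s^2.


Step 1: P_i = rho*g*h/1e6 = 1060.7*9.81*2045.9/1e6 = 21.28854 MPa
Step 2: P_wf = P_i - mdot/PI = 21.28854 - 134.62/18.015 = 13.816 MPa
P_wf = 13.816 MPa


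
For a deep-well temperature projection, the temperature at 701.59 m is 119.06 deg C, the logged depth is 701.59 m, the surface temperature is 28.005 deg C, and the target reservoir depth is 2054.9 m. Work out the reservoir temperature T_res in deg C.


Step 1: grad = (T_d1 - T_surf)/d1 * 1000 = (119.06 - 28.005)/701.59 * 1000 = 129.7838 deg C/km
Step 2: T_res = T_surf + grad*d2/1000 = 28.005 + 129.7838*2054.9/1000 = 294.70 deg C
T_res = 294.70 deg C


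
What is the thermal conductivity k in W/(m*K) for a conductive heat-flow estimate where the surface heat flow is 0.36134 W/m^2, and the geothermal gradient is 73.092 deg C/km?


k = q * 1000 / grad
k = 0.36134 * 1000 / 73.092
k = 4.9436 W/(m*K)


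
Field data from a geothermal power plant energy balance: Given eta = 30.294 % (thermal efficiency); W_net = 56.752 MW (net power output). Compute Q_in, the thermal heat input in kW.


Q_in = W_net / (eta / 100)
Q_in = 56.752 / (30.294 / 100)
Q_in = 187.3374 MW
Convert: 187.3374 MW * 1000.0 = 1.8734e+05 kW
Q_in = 1.8734e+05 kW


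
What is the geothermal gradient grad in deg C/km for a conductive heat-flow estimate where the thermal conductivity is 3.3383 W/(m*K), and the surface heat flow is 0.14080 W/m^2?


grad = q * 1000 / k
grad = 0.14080 * 1000 / 3.3383
grad = 42.177 deg C/km


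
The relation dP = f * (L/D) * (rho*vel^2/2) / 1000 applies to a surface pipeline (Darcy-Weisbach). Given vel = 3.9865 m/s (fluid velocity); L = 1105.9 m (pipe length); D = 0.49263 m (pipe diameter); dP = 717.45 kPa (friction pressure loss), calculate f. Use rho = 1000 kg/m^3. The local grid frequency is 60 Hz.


f = dP*1000 / ((L/D)*(rho*vel^2/2))
f = 717.45*1000 / ((1105.9/0.49263)*(1000*3.9865^2/2))
f = 0.040220


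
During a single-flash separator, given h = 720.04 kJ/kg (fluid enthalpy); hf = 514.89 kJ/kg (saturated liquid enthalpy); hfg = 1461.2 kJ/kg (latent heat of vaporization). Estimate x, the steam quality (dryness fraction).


x = (h - hf) / hfg
x = (720.04 - 514.89) / 1461.2
x = 0.14040


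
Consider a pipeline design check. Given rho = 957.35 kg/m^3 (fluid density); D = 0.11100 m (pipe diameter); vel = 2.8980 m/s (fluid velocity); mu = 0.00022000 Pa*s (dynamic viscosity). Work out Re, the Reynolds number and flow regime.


Step 1: Re = rho*vel*D/mu = 957.35*2.898*0.111/0.00022 = 1.3998e+06
Step 2: Re = 1.3998e+06 > 4000, so flow is turbulent.
Re = 1.3998e+06 (turbulent)


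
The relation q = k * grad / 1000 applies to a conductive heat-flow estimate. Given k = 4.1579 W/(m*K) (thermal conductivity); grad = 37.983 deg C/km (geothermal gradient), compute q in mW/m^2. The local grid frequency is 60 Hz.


q = k * grad / 1000
q = 4.1579 * 37.983 / 1000
q = 0.1579295 W/m^2
Convert: 0.1579295 W/m^2 * 1000.0 = 157.93 mW/m^2
q = 157.93 mW/m^2


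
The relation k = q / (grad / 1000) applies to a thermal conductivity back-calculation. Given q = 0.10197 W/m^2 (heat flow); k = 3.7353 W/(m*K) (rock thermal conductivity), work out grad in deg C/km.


grad = q / k * 1000
grad = 0.10197 / 3.7353 * 1000
grad = 27.299 deg C/km


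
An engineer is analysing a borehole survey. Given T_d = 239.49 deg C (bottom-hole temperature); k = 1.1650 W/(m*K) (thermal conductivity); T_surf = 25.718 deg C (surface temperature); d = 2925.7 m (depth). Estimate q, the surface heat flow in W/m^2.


Step 1: grad = (T_d - T_surf)/d * 1000 = (239.49 - 25.718)/2925.7 * 1000 = 73.06696 deg C/km
Step 2: q = k * grad / 1000 = 1.165 * 73.06696 / 1000 = 0.085123 W/m^2
q = 0.085123 W/m^2


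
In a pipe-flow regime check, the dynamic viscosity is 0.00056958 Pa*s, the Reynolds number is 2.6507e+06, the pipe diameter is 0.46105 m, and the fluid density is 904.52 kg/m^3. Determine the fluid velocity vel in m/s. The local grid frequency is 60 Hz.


vel = Re * mu / (rho * D)
vel = 2.6507e+06 * 0.00056958 / (904.52 * 0.46105)
vel = 3.6203 m/s


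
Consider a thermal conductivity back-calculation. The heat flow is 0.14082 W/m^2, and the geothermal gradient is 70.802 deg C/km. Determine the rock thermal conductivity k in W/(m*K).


k = q / (grad / 1000)
k = 0.14082 / (70.802 / 1000)
k = 1.9889 W/(m*K)


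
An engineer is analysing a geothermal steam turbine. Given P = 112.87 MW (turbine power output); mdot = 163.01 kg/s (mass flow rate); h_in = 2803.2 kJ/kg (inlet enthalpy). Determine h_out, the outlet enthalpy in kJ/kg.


h_out = h_in - P * 1000 / mdot
h_out = 2803.2 - 112.87 * 1000 / 163.01
h_out = 2110.8 kJ/kg


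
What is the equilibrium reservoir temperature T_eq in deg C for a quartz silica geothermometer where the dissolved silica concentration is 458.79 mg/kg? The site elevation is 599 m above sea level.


T_eq = 1309 / (5.19 - log10(SiO2)) - 273.15
T_eq = 1309 / (5.19 - log10(458.79)) - 273.15
T_eq = 244.57 deg C


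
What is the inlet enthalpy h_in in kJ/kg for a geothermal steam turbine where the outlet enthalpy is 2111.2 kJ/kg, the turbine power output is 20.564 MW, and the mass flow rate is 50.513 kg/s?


h_in = h_out + P * 1000 / mdot
h_in = 2111.2 + 20.564 * 1000 / 50.513
h_in = 2518.3 kJ/kg


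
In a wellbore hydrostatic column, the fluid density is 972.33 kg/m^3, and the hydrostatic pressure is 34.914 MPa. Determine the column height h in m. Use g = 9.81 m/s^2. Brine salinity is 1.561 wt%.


h = P * 1e6 / (g * rho)
h = 34.914 * 1e6 / (9.81 * 972.33)
h = 3660.3 m


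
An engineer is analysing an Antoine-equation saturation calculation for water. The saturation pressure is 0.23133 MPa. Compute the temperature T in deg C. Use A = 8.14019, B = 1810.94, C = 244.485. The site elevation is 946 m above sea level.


T = B / (A - log10(P_sat * 760 / 0.101325)) - C
T = 1810.94 / (8.14019 - log10(0.23133 * 760 / 0.101325)) - 244.485
T = 125.03 deg C
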